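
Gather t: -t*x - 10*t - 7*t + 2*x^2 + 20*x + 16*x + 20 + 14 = t*(-x - 17) + 2*x^2 + 36*x + 34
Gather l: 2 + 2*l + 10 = 2*l + 12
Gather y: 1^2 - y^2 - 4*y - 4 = -y^2 - 4*y - 3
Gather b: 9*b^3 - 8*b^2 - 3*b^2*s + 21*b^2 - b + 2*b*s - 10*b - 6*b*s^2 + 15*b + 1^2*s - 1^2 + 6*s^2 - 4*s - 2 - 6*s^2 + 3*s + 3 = 9*b^3 + b^2*(13 - 3*s) + b*(-6*s^2 + 2*s + 4)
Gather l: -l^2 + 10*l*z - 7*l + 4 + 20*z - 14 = -l^2 + l*(10*z - 7) + 20*z - 10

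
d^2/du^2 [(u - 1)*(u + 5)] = 2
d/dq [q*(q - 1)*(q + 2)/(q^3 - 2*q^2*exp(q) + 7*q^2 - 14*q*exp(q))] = ((q - 1)*(q + 2)*(2*q^2*exp(q) - 3*q^2 + 18*q*exp(q) - 14*q + 14*exp(q)) + (q*(q - 1) + q*(q + 2) + (q - 1)*(q + 2))*(q^2 - 2*q*exp(q) + 7*q - 14*exp(q)))/(q*(q^2 - 2*q*exp(q) + 7*q - 14*exp(q))^2)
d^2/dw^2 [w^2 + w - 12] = 2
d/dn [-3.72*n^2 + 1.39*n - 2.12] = 1.39 - 7.44*n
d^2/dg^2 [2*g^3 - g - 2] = 12*g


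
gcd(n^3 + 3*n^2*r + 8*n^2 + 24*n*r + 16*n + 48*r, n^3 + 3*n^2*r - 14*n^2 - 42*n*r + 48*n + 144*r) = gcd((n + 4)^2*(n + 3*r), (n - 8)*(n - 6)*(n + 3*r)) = n + 3*r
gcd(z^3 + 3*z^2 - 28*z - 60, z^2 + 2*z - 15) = 1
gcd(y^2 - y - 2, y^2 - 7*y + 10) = y - 2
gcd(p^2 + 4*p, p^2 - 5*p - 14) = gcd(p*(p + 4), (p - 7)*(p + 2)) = 1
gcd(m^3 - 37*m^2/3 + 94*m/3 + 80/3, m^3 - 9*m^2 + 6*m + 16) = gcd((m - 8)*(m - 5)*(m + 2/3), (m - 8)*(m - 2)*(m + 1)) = m - 8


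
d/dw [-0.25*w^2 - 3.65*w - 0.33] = -0.5*w - 3.65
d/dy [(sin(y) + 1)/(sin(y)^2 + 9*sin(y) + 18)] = (-2*sin(y) + cos(y)^2 + 8)*cos(y)/(sin(y)^2 + 9*sin(y) + 18)^2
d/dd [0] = 0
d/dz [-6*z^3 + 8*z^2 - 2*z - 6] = -18*z^2 + 16*z - 2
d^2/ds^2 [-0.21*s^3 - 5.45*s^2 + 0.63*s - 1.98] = -1.26*s - 10.9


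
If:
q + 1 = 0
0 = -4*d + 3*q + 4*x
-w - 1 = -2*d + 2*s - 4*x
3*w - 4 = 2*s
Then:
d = x - 3/4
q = -1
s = 9*x/4 - 23/16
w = 3*x/2 + 3/8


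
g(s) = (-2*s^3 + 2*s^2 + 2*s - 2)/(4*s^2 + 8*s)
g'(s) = (-8*s - 8)*(-2*s^3 + 2*s^2 + 2*s - 2)/(4*s^2 + 8*s)^2 + (-6*s^2 + 4*s + 2)/(4*s^2 + 8*s) = (-s^4 - 4*s^3 + s^2 + 2*s + 2)/(2*s^2*(s^2 + 4*s + 4))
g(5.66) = -1.67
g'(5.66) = -0.45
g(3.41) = -0.69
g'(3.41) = -0.40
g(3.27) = -0.64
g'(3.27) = -0.40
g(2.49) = -0.35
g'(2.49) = -0.35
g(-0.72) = 0.45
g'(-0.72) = 1.36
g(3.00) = -0.53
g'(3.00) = -0.38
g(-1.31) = -0.92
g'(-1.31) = 4.37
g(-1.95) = -42.40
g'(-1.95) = 899.57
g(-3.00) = 5.33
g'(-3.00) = 1.78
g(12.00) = -4.68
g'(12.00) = -0.49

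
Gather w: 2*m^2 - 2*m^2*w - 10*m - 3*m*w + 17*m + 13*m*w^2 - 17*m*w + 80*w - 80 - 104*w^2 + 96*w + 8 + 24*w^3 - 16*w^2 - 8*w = 2*m^2 + 7*m + 24*w^3 + w^2*(13*m - 120) + w*(-2*m^2 - 20*m + 168) - 72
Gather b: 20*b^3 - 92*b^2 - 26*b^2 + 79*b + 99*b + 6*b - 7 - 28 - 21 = 20*b^3 - 118*b^2 + 184*b - 56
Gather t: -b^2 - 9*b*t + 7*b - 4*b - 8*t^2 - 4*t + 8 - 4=-b^2 + 3*b - 8*t^2 + t*(-9*b - 4) + 4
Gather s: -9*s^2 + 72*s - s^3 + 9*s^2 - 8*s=-s^3 + 64*s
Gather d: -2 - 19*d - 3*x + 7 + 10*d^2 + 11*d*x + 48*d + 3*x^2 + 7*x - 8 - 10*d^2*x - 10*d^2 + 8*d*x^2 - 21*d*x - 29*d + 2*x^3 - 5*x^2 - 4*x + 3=-10*d^2*x + d*(8*x^2 - 10*x) + 2*x^3 - 2*x^2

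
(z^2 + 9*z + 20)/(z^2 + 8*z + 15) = (z + 4)/(z + 3)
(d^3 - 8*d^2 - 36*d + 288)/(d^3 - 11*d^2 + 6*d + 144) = (d + 6)/(d + 3)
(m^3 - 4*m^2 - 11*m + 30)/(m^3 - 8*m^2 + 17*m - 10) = (m + 3)/(m - 1)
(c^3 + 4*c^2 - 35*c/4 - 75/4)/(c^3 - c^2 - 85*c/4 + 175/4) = (2*c + 3)/(2*c - 7)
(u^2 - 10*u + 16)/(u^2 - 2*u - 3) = (-u^2 + 10*u - 16)/(-u^2 + 2*u + 3)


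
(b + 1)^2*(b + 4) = b^3 + 6*b^2 + 9*b + 4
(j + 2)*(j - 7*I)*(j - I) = j^3 + 2*j^2 - 8*I*j^2 - 7*j - 16*I*j - 14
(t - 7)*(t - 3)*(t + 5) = t^3 - 5*t^2 - 29*t + 105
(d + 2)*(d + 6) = d^2 + 8*d + 12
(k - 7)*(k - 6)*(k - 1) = k^3 - 14*k^2 + 55*k - 42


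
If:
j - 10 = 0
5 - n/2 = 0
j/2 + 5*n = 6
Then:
No Solution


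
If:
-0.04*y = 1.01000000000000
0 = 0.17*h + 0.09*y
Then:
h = 13.37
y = -25.25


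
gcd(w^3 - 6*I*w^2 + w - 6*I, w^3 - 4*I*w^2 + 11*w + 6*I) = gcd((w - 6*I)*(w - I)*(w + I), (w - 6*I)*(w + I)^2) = w^2 - 5*I*w + 6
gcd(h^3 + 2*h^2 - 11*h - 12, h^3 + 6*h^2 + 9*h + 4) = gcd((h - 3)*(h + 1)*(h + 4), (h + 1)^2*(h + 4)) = h^2 + 5*h + 4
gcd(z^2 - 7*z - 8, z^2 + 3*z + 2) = z + 1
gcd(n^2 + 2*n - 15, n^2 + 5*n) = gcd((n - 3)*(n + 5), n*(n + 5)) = n + 5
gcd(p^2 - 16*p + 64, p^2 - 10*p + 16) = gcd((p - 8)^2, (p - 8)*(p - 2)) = p - 8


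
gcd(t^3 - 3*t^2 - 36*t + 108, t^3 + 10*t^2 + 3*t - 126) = t^2 + 3*t - 18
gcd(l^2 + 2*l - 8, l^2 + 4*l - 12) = l - 2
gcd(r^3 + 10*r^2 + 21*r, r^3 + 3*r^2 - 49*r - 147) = r^2 + 10*r + 21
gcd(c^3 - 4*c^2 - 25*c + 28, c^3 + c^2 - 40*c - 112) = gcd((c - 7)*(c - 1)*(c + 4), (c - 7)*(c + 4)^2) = c^2 - 3*c - 28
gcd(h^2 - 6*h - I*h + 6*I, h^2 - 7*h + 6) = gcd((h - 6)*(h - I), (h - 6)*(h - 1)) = h - 6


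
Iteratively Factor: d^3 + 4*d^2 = (d)*(d^2 + 4*d) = d*(d + 4)*(d)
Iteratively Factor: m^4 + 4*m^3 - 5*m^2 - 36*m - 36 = (m + 2)*(m^3 + 2*m^2 - 9*m - 18) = (m + 2)^2*(m^2 - 9) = (m + 2)^2*(m + 3)*(m - 3)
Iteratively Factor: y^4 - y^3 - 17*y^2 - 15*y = (y + 1)*(y^3 - 2*y^2 - 15*y) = (y - 5)*(y + 1)*(y^2 + 3*y) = y*(y - 5)*(y + 1)*(y + 3)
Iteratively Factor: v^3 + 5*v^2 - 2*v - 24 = (v + 4)*(v^2 + v - 6) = (v - 2)*(v + 4)*(v + 3)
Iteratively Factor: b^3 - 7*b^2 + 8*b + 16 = (b + 1)*(b^2 - 8*b + 16) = (b - 4)*(b + 1)*(b - 4)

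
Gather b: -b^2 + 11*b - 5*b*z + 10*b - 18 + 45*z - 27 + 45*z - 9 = -b^2 + b*(21 - 5*z) + 90*z - 54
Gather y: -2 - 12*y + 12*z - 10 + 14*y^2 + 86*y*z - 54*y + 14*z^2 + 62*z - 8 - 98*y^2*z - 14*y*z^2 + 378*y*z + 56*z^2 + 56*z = y^2*(14 - 98*z) + y*(-14*z^2 + 464*z - 66) + 70*z^2 + 130*z - 20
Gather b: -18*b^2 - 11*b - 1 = -18*b^2 - 11*b - 1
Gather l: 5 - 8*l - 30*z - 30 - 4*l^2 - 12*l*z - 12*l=-4*l^2 + l*(-12*z - 20) - 30*z - 25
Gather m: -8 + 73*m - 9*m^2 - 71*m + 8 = -9*m^2 + 2*m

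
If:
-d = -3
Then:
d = 3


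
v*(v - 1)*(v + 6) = v^3 + 5*v^2 - 6*v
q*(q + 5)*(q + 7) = q^3 + 12*q^2 + 35*q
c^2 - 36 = (c - 6)*(c + 6)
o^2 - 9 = (o - 3)*(o + 3)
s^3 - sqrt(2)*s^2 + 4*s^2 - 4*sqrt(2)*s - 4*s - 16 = (s + 4)*(s - 2*sqrt(2))*(s + sqrt(2))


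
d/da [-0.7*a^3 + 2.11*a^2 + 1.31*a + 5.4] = -2.1*a^2 + 4.22*a + 1.31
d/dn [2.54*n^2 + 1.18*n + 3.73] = 5.08*n + 1.18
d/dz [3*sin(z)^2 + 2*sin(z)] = 2*(3*sin(z) + 1)*cos(z)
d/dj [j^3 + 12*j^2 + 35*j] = 3*j^2 + 24*j + 35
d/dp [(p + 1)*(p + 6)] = 2*p + 7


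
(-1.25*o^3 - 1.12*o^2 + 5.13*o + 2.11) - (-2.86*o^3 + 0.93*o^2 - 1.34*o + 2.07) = 1.61*o^3 - 2.05*o^2 + 6.47*o + 0.04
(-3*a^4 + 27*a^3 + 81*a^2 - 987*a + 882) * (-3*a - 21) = 9*a^5 - 18*a^4 - 810*a^3 + 1260*a^2 + 18081*a - 18522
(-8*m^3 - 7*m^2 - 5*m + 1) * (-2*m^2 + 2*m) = 16*m^5 - 2*m^4 - 4*m^3 - 12*m^2 + 2*m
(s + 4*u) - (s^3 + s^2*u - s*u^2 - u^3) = -s^3 - s^2*u + s*u^2 + s + u^3 + 4*u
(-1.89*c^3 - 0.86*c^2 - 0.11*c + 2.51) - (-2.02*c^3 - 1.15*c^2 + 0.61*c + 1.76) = 0.13*c^3 + 0.29*c^2 - 0.72*c + 0.75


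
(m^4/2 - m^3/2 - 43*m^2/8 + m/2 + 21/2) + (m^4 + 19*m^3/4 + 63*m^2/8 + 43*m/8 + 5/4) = 3*m^4/2 + 17*m^3/4 + 5*m^2/2 + 47*m/8 + 47/4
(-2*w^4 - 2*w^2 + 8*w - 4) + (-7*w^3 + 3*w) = -2*w^4 - 7*w^3 - 2*w^2 + 11*w - 4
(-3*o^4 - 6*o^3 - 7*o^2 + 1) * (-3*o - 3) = 9*o^5 + 27*o^4 + 39*o^3 + 21*o^2 - 3*o - 3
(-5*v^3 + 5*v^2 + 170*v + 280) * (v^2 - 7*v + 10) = -5*v^5 + 40*v^4 + 85*v^3 - 860*v^2 - 260*v + 2800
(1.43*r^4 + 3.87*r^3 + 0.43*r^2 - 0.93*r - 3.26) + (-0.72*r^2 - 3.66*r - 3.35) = 1.43*r^4 + 3.87*r^3 - 0.29*r^2 - 4.59*r - 6.61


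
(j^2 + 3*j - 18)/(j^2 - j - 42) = (j - 3)/(j - 7)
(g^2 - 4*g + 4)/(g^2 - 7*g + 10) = (g - 2)/(g - 5)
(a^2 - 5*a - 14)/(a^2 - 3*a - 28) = (a + 2)/(a + 4)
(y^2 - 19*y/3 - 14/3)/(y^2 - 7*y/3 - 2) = (y - 7)/(y - 3)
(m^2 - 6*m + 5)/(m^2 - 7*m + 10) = (m - 1)/(m - 2)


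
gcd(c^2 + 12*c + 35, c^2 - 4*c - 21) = 1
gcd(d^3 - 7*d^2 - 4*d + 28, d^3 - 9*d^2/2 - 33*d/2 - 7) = d^2 - 5*d - 14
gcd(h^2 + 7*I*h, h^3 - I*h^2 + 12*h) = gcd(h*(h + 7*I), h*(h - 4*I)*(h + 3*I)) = h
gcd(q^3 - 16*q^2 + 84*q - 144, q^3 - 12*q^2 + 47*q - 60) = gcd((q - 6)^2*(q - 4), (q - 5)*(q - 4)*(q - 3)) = q - 4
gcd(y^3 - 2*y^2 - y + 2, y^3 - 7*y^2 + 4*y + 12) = y^2 - y - 2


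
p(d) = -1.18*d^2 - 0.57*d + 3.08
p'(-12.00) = 27.75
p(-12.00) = -160.00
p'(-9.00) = 20.67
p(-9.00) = -87.37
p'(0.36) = -1.42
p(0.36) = 2.72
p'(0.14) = -0.90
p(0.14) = 2.98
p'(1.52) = -4.16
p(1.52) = -0.51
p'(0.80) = -2.46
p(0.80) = 1.87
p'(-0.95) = 1.67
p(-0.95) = 2.56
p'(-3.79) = 8.37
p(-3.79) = -11.71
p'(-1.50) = 2.97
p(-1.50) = 1.28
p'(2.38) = -6.19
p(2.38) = -4.96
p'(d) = -2.36*d - 0.57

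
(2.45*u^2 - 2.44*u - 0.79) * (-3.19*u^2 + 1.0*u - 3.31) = -7.8155*u^4 + 10.2336*u^3 - 8.0294*u^2 + 7.2864*u + 2.6149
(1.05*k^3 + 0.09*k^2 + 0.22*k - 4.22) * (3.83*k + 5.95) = 4.0215*k^4 + 6.5922*k^3 + 1.3781*k^2 - 14.8536*k - 25.109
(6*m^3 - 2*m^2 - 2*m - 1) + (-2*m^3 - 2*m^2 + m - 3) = 4*m^3 - 4*m^2 - m - 4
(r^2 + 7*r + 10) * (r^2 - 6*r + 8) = r^4 + r^3 - 24*r^2 - 4*r + 80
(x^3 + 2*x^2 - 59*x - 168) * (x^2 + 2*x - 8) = x^5 + 4*x^4 - 63*x^3 - 302*x^2 + 136*x + 1344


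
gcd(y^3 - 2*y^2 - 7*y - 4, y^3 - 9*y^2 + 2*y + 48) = 1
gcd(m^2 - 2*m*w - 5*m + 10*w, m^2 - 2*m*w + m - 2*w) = -m + 2*w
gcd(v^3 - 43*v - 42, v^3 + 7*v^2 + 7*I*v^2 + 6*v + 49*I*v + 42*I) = v^2 + 7*v + 6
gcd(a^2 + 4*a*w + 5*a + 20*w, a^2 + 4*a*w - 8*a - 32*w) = a + 4*w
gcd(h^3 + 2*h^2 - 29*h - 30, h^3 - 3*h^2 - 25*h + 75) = h - 5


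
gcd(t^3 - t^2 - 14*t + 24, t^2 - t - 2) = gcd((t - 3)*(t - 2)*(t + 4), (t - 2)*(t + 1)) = t - 2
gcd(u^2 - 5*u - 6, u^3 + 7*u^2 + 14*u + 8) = u + 1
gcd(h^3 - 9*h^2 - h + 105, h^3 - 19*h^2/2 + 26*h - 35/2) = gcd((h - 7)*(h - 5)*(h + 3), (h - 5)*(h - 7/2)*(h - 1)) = h - 5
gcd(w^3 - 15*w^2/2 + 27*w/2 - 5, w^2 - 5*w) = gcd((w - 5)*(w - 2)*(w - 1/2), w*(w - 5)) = w - 5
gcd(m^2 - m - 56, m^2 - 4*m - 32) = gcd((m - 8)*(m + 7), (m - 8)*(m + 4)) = m - 8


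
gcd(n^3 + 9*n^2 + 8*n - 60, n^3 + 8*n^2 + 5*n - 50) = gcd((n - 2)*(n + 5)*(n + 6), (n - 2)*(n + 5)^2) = n^2 + 3*n - 10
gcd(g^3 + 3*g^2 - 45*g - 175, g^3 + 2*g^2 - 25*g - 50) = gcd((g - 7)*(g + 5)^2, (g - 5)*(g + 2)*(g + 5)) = g + 5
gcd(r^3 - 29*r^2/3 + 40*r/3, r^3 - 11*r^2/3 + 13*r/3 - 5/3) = r - 5/3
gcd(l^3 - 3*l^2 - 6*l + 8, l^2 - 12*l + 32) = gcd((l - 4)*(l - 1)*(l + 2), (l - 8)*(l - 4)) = l - 4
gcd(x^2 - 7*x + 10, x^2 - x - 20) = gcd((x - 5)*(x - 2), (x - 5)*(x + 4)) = x - 5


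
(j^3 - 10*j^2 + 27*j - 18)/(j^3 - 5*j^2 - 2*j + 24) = (j^2 - 7*j + 6)/(j^2 - 2*j - 8)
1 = 1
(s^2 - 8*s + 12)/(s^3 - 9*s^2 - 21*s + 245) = (s^2 - 8*s + 12)/(s^3 - 9*s^2 - 21*s + 245)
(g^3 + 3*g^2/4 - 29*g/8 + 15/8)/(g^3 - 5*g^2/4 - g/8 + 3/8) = (2*g + 5)/(2*g + 1)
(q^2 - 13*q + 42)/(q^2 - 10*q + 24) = (q - 7)/(q - 4)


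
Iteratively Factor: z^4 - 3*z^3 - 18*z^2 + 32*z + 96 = (z + 2)*(z^3 - 5*z^2 - 8*z + 48) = (z - 4)*(z + 2)*(z^2 - z - 12) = (z - 4)*(z + 2)*(z + 3)*(z - 4)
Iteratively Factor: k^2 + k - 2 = (k + 2)*(k - 1)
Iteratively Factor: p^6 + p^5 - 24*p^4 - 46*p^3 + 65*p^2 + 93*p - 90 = (p + 3)*(p^5 - 2*p^4 - 18*p^3 + 8*p^2 + 41*p - 30) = (p + 2)*(p + 3)*(p^4 - 4*p^3 - 10*p^2 + 28*p - 15) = (p - 1)*(p + 2)*(p + 3)*(p^3 - 3*p^2 - 13*p + 15) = (p - 1)*(p + 2)*(p + 3)^2*(p^2 - 6*p + 5) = (p - 5)*(p - 1)*(p + 2)*(p + 3)^2*(p - 1)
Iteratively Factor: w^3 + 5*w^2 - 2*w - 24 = (w + 3)*(w^2 + 2*w - 8) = (w + 3)*(w + 4)*(w - 2)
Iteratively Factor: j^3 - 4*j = (j + 2)*(j^2 - 2*j) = (j - 2)*(j + 2)*(j)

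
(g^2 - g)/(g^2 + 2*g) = (g - 1)/(g + 2)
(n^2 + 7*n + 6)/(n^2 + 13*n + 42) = (n + 1)/(n + 7)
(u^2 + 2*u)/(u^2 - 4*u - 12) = u/(u - 6)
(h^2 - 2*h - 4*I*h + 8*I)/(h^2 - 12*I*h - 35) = (-h^2 + 2*h + 4*I*h - 8*I)/(-h^2 + 12*I*h + 35)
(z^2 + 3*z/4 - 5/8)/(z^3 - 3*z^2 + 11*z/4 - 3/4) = (4*z + 5)/(2*(2*z^2 - 5*z + 3))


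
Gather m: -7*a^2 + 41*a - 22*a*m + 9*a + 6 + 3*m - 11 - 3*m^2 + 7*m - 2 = -7*a^2 + 50*a - 3*m^2 + m*(10 - 22*a) - 7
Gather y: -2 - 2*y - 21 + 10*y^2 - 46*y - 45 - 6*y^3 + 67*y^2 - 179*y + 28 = -6*y^3 + 77*y^2 - 227*y - 40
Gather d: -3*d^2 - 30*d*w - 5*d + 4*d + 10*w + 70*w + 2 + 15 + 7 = -3*d^2 + d*(-30*w - 1) + 80*w + 24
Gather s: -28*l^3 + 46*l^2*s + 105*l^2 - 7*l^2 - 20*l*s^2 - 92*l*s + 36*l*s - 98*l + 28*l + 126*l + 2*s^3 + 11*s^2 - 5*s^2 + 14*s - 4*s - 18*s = -28*l^3 + 98*l^2 + 56*l + 2*s^3 + s^2*(6 - 20*l) + s*(46*l^2 - 56*l - 8)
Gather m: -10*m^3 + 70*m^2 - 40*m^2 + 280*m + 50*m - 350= -10*m^3 + 30*m^2 + 330*m - 350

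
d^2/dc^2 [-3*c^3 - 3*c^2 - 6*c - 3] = -18*c - 6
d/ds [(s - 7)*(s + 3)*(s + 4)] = 3*s^2 - 37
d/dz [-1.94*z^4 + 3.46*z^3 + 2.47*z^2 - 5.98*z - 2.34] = -7.76*z^3 + 10.38*z^2 + 4.94*z - 5.98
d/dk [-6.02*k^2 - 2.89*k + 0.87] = -12.04*k - 2.89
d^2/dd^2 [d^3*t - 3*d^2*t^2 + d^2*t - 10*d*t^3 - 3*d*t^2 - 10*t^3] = 2*t*(3*d - 3*t + 1)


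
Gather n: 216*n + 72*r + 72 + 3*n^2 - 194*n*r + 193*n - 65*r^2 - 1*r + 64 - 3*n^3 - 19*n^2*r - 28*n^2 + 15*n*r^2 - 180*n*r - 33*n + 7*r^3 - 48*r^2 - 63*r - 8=-3*n^3 + n^2*(-19*r - 25) + n*(15*r^2 - 374*r + 376) + 7*r^3 - 113*r^2 + 8*r + 128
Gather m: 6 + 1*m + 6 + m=2*m + 12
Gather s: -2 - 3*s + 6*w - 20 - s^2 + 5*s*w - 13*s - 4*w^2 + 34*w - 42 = -s^2 + s*(5*w - 16) - 4*w^2 + 40*w - 64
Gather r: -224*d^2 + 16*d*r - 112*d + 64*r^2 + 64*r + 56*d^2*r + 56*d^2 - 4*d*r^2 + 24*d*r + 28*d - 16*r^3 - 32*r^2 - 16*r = -168*d^2 - 84*d - 16*r^3 + r^2*(32 - 4*d) + r*(56*d^2 + 40*d + 48)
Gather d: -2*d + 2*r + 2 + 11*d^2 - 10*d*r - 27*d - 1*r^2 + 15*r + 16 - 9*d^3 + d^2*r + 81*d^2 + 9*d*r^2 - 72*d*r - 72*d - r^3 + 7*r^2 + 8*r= -9*d^3 + d^2*(r + 92) + d*(9*r^2 - 82*r - 101) - r^3 + 6*r^2 + 25*r + 18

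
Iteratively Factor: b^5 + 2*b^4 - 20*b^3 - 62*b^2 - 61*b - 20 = (b + 1)*(b^4 + b^3 - 21*b^2 - 41*b - 20) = (b - 5)*(b + 1)*(b^3 + 6*b^2 + 9*b + 4) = (b - 5)*(b + 1)^2*(b^2 + 5*b + 4) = (b - 5)*(b + 1)^2*(b + 4)*(b + 1)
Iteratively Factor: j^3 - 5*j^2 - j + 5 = (j - 1)*(j^2 - 4*j - 5) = (j - 1)*(j + 1)*(j - 5)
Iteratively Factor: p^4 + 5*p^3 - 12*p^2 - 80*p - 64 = (p + 4)*(p^3 + p^2 - 16*p - 16) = (p + 1)*(p + 4)*(p^2 - 16) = (p - 4)*(p + 1)*(p + 4)*(p + 4)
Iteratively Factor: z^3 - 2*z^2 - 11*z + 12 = (z - 4)*(z^2 + 2*z - 3) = (z - 4)*(z + 3)*(z - 1)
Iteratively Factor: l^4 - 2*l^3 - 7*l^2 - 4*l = (l - 4)*(l^3 + 2*l^2 + l) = (l - 4)*(l + 1)*(l^2 + l) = l*(l - 4)*(l + 1)*(l + 1)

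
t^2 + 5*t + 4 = (t + 1)*(t + 4)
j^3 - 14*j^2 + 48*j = j*(j - 8)*(j - 6)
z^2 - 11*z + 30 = (z - 6)*(z - 5)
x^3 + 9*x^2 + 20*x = x*(x + 4)*(x + 5)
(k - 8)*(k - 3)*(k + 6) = k^3 - 5*k^2 - 42*k + 144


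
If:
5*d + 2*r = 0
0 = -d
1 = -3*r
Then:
No Solution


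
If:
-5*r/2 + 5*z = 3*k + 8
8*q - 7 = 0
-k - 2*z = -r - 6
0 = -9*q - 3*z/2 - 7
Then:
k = 14/11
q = 7/8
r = -1621/66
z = -119/12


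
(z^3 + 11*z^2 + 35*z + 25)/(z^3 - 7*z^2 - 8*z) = (z^2 + 10*z + 25)/(z*(z - 8))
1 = 1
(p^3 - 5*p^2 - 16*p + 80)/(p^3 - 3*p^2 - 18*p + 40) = (p - 4)/(p - 2)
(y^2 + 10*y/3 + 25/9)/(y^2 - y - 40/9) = (3*y + 5)/(3*y - 8)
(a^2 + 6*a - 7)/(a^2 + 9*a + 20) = (a^2 + 6*a - 7)/(a^2 + 9*a + 20)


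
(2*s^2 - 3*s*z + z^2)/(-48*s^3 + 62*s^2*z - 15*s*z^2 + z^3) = (-2*s + z)/(48*s^2 - 14*s*z + z^2)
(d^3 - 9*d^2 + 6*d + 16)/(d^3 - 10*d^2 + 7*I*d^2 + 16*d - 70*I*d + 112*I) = (d + 1)/(d + 7*I)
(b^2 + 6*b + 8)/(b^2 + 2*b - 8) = (b + 2)/(b - 2)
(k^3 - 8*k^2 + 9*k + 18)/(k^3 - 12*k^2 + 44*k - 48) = (k^2 - 2*k - 3)/(k^2 - 6*k + 8)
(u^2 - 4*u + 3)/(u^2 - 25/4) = 4*(u^2 - 4*u + 3)/(4*u^2 - 25)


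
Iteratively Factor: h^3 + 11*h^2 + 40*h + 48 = (h + 4)*(h^2 + 7*h + 12) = (h + 4)^2*(h + 3)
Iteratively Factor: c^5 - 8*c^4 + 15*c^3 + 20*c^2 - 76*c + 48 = (c - 1)*(c^4 - 7*c^3 + 8*c^2 + 28*c - 48) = (c - 1)*(c + 2)*(c^3 - 9*c^2 + 26*c - 24) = (c - 2)*(c - 1)*(c + 2)*(c^2 - 7*c + 12) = (c - 3)*(c - 2)*(c - 1)*(c + 2)*(c - 4)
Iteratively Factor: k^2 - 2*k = (k - 2)*(k)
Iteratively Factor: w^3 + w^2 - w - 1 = (w + 1)*(w^2 - 1) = (w + 1)^2*(w - 1)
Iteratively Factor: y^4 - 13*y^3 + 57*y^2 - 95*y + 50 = (y - 5)*(y^3 - 8*y^2 + 17*y - 10) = (y - 5)*(y - 2)*(y^2 - 6*y + 5) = (y - 5)^2*(y - 2)*(y - 1)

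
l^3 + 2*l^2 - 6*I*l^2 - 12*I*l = l*(l + 2)*(l - 6*I)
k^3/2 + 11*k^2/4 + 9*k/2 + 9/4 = (k/2 + 1/2)*(k + 3/2)*(k + 3)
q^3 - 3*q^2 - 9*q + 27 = (q - 3)^2*(q + 3)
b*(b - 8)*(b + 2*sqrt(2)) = b^3 - 8*b^2 + 2*sqrt(2)*b^2 - 16*sqrt(2)*b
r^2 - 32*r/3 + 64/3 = (r - 8)*(r - 8/3)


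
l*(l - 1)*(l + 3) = l^3 + 2*l^2 - 3*l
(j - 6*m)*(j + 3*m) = j^2 - 3*j*m - 18*m^2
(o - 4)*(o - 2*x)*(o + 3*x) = o^3 + o^2*x - 4*o^2 - 6*o*x^2 - 4*o*x + 24*x^2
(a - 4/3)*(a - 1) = a^2 - 7*a/3 + 4/3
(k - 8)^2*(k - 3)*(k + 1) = k^4 - 18*k^3 + 93*k^2 - 80*k - 192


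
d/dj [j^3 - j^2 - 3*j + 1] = 3*j^2 - 2*j - 3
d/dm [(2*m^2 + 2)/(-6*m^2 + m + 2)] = 2*(m^2 + 16*m - 1)/(36*m^4 - 12*m^3 - 23*m^2 + 4*m + 4)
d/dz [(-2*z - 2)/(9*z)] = 2/(9*z^2)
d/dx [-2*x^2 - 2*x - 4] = -4*x - 2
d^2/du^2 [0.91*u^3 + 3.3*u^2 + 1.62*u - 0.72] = 5.46*u + 6.6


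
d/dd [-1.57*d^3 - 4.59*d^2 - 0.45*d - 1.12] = -4.71*d^2 - 9.18*d - 0.45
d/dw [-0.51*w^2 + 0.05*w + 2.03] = 0.05 - 1.02*w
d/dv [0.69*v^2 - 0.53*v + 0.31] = 1.38*v - 0.53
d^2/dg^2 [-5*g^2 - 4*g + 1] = -10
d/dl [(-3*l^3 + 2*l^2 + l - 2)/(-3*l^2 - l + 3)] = (9*l^4 + 6*l^3 - 26*l^2 + 1)/(9*l^4 + 6*l^3 - 17*l^2 - 6*l + 9)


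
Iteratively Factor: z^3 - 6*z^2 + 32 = (z + 2)*(z^2 - 8*z + 16) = (z - 4)*(z + 2)*(z - 4)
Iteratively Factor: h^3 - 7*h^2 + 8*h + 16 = (h - 4)*(h^2 - 3*h - 4) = (h - 4)*(h + 1)*(h - 4)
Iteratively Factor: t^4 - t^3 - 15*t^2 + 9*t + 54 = (t + 3)*(t^3 - 4*t^2 - 3*t + 18) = (t + 2)*(t + 3)*(t^2 - 6*t + 9) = (t - 3)*(t + 2)*(t + 3)*(t - 3)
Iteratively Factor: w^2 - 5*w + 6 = (w - 2)*(w - 3)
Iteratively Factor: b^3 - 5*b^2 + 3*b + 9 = (b + 1)*(b^2 - 6*b + 9) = (b - 3)*(b + 1)*(b - 3)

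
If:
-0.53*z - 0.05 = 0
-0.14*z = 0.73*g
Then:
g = 0.02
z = -0.09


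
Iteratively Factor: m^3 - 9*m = (m + 3)*(m^2 - 3*m) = (m - 3)*(m + 3)*(m)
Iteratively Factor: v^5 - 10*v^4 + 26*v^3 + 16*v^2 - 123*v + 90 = (v - 3)*(v^4 - 7*v^3 + 5*v^2 + 31*v - 30) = (v - 3)^2*(v^3 - 4*v^2 - 7*v + 10) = (v - 3)^2*(v + 2)*(v^2 - 6*v + 5) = (v - 3)^2*(v - 1)*(v + 2)*(v - 5)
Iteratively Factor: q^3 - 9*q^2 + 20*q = (q - 5)*(q^2 - 4*q) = q*(q - 5)*(q - 4)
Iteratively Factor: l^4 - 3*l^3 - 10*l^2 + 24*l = (l + 3)*(l^3 - 6*l^2 + 8*l) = (l - 4)*(l + 3)*(l^2 - 2*l) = (l - 4)*(l - 2)*(l + 3)*(l)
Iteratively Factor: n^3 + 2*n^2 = (n)*(n^2 + 2*n) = n*(n + 2)*(n)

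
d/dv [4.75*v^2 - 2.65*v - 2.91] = 9.5*v - 2.65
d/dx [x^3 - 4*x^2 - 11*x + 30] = 3*x^2 - 8*x - 11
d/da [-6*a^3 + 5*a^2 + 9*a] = -18*a^2 + 10*a + 9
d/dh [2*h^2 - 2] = 4*h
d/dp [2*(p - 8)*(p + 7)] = 4*p - 2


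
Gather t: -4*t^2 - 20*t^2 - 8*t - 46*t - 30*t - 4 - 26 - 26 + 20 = -24*t^2 - 84*t - 36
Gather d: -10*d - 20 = -10*d - 20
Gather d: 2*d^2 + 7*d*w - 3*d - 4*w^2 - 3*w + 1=2*d^2 + d*(7*w - 3) - 4*w^2 - 3*w + 1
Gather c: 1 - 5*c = 1 - 5*c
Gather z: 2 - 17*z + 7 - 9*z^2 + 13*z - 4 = -9*z^2 - 4*z + 5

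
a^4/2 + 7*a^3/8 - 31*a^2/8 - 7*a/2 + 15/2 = (a/2 + 1)*(a - 2)*(a - 5/4)*(a + 3)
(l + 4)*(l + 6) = l^2 + 10*l + 24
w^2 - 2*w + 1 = (w - 1)^2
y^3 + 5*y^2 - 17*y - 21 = (y - 3)*(y + 1)*(y + 7)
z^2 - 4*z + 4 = (z - 2)^2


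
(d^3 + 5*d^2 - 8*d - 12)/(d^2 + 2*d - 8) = (d^2 + 7*d + 6)/(d + 4)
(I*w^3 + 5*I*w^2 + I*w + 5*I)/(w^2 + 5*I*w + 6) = (I*w^2 + w*(-1 + 5*I) - 5)/(w + 6*I)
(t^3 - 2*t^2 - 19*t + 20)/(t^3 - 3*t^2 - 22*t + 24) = (t - 5)/(t - 6)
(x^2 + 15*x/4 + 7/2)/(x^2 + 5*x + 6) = (x + 7/4)/(x + 3)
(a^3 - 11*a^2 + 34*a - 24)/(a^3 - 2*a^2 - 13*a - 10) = (-a^3 + 11*a^2 - 34*a + 24)/(-a^3 + 2*a^2 + 13*a + 10)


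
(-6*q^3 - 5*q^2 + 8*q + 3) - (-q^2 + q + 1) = -6*q^3 - 4*q^2 + 7*q + 2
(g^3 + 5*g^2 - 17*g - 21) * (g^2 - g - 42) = g^5 + 4*g^4 - 64*g^3 - 214*g^2 + 735*g + 882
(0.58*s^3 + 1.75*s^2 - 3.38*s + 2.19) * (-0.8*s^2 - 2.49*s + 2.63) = -0.464*s^5 - 2.8442*s^4 - 0.1281*s^3 + 11.2667*s^2 - 14.3425*s + 5.7597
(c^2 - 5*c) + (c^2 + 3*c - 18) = 2*c^2 - 2*c - 18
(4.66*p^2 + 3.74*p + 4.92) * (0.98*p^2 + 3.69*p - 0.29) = 4.5668*p^4 + 20.8606*p^3 + 17.2708*p^2 + 17.0702*p - 1.4268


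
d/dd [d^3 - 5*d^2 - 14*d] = 3*d^2 - 10*d - 14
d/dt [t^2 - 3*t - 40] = 2*t - 3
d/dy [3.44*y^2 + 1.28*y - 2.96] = 6.88*y + 1.28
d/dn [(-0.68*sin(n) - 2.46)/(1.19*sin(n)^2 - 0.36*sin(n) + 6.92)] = (0.8092*sin(n)^2 + 5.8548*sin(n) - 5.5912)*cos(n)/(1.4161*sin(n)^4 - 0.8568*sin(n)^3 + 16.5992*sin(n)^2 - 4.9824*sin(n) + 47.8864)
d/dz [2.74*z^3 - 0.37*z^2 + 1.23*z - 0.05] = 8.22*z^2 - 0.74*z + 1.23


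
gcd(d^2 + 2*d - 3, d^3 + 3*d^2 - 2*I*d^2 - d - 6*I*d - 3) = d + 3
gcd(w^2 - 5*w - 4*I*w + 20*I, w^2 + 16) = w - 4*I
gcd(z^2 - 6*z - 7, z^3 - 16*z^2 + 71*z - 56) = z - 7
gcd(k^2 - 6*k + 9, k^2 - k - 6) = k - 3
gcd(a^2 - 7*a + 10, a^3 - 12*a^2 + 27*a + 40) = a - 5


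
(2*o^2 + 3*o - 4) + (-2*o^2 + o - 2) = 4*o - 6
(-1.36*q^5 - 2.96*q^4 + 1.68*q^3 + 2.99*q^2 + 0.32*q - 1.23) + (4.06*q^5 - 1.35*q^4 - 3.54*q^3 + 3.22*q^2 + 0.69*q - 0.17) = 2.7*q^5 - 4.31*q^4 - 1.86*q^3 + 6.21*q^2 + 1.01*q - 1.4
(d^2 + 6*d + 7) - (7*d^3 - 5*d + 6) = -7*d^3 + d^2 + 11*d + 1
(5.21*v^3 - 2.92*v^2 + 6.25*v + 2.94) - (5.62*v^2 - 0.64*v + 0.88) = 5.21*v^3 - 8.54*v^2 + 6.89*v + 2.06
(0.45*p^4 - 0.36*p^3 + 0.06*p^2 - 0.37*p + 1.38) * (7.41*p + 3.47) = 3.3345*p^5 - 1.1061*p^4 - 0.8046*p^3 - 2.5335*p^2 + 8.9419*p + 4.7886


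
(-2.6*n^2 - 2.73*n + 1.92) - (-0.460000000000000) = -2.6*n^2 - 2.73*n + 2.38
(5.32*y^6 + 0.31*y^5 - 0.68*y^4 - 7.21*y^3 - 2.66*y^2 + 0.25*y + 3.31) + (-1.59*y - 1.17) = 5.32*y^6 + 0.31*y^5 - 0.68*y^4 - 7.21*y^3 - 2.66*y^2 - 1.34*y + 2.14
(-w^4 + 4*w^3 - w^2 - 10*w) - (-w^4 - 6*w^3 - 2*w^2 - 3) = 10*w^3 + w^2 - 10*w + 3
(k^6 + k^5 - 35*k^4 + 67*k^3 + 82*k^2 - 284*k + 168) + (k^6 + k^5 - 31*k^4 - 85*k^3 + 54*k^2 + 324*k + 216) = 2*k^6 + 2*k^5 - 66*k^4 - 18*k^3 + 136*k^2 + 40*k + 384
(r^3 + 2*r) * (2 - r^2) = -r^5 + 4*r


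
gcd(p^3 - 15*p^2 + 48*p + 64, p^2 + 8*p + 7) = p + 1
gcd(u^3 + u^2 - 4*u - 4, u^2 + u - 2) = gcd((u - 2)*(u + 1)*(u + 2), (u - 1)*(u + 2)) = u + 2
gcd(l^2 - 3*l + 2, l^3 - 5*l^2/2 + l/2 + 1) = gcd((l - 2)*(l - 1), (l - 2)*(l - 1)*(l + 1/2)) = l^2 - 3*l + 2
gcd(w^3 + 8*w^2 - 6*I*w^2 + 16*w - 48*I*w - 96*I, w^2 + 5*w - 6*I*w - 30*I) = w - 6*I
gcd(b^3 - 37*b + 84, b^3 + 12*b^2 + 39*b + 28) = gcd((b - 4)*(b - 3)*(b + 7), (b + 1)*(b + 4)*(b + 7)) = b + 7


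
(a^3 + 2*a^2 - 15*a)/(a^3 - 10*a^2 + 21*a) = (a + 5)/(a - 7)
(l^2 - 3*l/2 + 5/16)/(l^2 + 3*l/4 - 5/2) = (l - 1/4)/(l + 2)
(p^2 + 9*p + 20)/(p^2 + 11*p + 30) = (p + 4)/(p + 6)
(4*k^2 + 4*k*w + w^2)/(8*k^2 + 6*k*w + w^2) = (2*k + w)/(4*k + w)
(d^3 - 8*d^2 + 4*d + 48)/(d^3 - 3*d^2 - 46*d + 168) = (d + 2)/(d + 7)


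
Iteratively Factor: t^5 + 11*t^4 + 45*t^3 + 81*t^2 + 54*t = (t + 2)*(t^4 + 9*t^3 + 27*t^2 + 27*t) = (t + 2)*(t + 3)*(t^3 + 6*t^2 + 9*t) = (t + 2)*(t + 3)^2*(t^2 + 3*t) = t*(t + 2)*(t + 3)^2*(t + 3)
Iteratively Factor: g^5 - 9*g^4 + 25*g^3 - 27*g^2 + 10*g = (g - 1)*(g^4 - 8*g^3 + 17*g^2 - 10*g) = (g - 2)*(g - 1)*(g^3 - 6*g^2 + 5*g) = (g - 2)*(g - 1)^2*(g^2 - 5*g) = (g - 5)*(g - 2)*(g - 1)^2*(g)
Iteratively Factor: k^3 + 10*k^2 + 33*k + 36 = (k + 3)*(k^2 + 7*k + 12) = (k + 3)*(k + 4)*(k + 3)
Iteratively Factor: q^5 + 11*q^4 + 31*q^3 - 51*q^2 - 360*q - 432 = (q + 3)*(q^4 + 8*q^3 + 7*q^2 - 72*q - 144) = (q + 3)*(q + 4)*(q^3 + 4*q^2 - 9*q - 36) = (q + 3)^2*(q + 4)*(q^2 + q - 12) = (q + 3)^2*(q + 4)^2*(q - 3)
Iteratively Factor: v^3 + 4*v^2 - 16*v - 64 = (v + 4)*(v^2 - 16) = (v + 4)^2*(v - 4)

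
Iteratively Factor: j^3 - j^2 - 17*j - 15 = (j + 3)*(j^2 - 4*j - 5) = (j + 1)*(j + 3)*(j - 5)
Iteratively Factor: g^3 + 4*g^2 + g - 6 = (g + 2)*(g^2 + 2*g - 3) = (g - 1)*(g + 2)*(g + 3)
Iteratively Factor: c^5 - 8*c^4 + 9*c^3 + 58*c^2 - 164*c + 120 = (c - 2)*(c^4 - 6*c^3 - 3*c^2 + 52*c - 60) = (c - 5)*(c - 2)*(c^3 - c^2 - 8*c + 12) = (c - 5)*(c - 2)^2*(c^2 + c - 6) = (c - 5)*(c - 2)^2*(c + 3)*(c - 2)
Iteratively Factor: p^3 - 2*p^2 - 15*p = (p)*(p^2 - 2*p - 15) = p*(p + 3)*(p - 5)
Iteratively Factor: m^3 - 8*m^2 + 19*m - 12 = (m - 4)*(m^2 - 4*m + 3) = (m - 4)*(m - 3)*(m - 1)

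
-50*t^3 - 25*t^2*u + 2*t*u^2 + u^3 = (-5*t + u)*(2*t + u)*(5*t + u)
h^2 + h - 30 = (h - 5)*(h + 6)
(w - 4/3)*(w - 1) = w^2 - 7*w/3 + 4/3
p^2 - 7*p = p*(p - 7)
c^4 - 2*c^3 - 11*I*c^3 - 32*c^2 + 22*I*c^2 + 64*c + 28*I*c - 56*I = (c - 2)*(c - 7*I)*(c - 2*I)^2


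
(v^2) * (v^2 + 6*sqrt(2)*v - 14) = v^4 + 6*sqrt(2)*v^3 - 14*v^2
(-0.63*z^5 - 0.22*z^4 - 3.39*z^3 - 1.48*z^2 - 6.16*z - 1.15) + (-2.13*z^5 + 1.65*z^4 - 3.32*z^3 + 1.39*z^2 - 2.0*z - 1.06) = -2.76*z^5 + 1.43*z^4 - 6.71*z^3 - 0.0900000000000001*z^2 - 8.16*z - 2.21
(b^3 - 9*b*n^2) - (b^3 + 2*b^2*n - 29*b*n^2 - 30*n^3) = -2*b^2*n + 20*b*n^2 + 30*n^3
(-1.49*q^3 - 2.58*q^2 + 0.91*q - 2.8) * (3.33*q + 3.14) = -4.9617*q^4 - 13.27*q^3 - 5.0709*q^2 - 6.4666*q - 8.792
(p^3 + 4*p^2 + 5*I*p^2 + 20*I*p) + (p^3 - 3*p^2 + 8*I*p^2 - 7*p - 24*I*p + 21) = 2*p^3 + p^2 + 13*I*p^2 - 7*p - 4*I*p + 21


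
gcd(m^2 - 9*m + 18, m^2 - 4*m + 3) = m - 3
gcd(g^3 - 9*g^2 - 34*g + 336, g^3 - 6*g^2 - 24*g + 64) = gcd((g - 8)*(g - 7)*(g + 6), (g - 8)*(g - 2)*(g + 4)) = g - 8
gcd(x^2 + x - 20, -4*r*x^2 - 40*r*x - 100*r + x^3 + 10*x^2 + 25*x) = x + 5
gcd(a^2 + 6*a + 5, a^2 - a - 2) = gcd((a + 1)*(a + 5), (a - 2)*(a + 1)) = a + 1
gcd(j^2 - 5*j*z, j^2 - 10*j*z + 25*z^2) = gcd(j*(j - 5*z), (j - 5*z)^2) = -j + 5*z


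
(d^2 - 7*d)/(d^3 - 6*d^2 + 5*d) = (d - 7)/(d^2 - 6*d + 5)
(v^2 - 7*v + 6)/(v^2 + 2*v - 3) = (v - 6)/(v + 3)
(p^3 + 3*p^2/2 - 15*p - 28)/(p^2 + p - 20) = (p^2 + 11*p/2 + 7)/(p + 5)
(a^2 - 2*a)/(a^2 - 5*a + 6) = a/(a - 3)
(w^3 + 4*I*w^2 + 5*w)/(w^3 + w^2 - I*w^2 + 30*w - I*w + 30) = w*(w - I)/(w^2 + w*(1 - 6*I) - 6*I)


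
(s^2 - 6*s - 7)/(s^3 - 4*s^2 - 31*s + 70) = (s + 1)/(s^2 + 3*s - 10)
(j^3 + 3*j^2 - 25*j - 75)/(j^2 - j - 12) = (j^2 - 25)/(j - 4)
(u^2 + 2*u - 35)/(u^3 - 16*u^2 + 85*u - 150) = (u + 7)/(u^2 - 11*u + 30)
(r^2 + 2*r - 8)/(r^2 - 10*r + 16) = (r + 4)/(r - 8)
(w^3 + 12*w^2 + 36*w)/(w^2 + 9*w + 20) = w*(w^2 + 12*w + 36)/(w^2 + 9*w + 20)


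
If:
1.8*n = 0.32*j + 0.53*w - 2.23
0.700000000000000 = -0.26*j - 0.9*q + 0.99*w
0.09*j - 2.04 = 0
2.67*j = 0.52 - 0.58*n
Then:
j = 22.67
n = -103.45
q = -404.22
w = -360.81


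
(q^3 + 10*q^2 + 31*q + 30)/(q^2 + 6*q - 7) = (q^3 + 10*q^2 + 31*q + 30)/(q^2 + 6*q - 7)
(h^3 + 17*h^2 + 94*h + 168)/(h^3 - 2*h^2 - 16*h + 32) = (h^2 + 13*h + 42)/(h^2 - 6*h + 8)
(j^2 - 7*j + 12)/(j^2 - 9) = (j - 4)/(j + 3)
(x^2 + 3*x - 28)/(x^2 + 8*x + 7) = (x - 4)/(x + 1)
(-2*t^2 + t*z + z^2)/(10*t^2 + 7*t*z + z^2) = (-t + z)/(5*t + z)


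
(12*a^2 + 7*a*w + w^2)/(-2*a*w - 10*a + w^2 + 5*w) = (12*a^2 + 7*a*w + w^2)/(-2*a*w - 10*a + w^2 + 5*w)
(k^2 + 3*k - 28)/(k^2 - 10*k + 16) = (k^2 + 3*k - 28)/(k^2 - 10*k + 16)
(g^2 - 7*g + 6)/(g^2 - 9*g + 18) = (g - 1)/(g - 3)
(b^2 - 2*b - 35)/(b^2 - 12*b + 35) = (b + 5)/(b - 5)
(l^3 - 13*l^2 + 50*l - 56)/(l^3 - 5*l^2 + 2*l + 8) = (l - 7)/(l + 1)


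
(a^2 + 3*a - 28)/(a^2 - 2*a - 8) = (a + 7)/(a + 2)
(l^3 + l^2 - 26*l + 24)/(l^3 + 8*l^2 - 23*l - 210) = (l^2 - 5*l + 4)/(l^2 + 2*l - 35)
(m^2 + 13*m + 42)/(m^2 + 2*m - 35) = (m + 6)/(m - 5)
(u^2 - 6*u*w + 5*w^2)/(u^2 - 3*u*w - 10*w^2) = (u - w)/(u + 2*w)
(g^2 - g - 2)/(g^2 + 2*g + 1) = (g - 2)/(g + 1)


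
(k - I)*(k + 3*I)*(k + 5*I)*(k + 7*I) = k^4 + 14*I*k^3 - 56*k^2 - 34*I*k - 105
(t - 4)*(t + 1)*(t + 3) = t^3 - 13*t - 12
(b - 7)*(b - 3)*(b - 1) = b^3 - 11*b^2 + 31*b - 21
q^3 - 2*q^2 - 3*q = q*(q - 3)*(q + 1)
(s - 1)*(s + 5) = s^2 + 4*s - 5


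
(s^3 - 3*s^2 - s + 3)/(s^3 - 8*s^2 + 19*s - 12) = (s + 1)/(s - 4)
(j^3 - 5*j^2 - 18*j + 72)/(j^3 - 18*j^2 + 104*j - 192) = (j^2 + j - 12)/(j^2 - 12*j + 32)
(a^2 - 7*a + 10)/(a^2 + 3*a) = (a^2 - 7*a + 10)/(a*(a + 3))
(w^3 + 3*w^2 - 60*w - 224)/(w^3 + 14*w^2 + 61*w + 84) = (w - 8)/(w + 3)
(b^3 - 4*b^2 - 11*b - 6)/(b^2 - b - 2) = (b^2 - 5*b - 6)/(b - 2)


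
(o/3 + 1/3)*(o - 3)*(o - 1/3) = o^3/3 - 7*o^2/9 - 7*o/9 + 1/3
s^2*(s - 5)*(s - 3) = s^4 - 8*s^3 + 15*s^2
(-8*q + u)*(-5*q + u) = 40*q^2 - 13*q*u + u^2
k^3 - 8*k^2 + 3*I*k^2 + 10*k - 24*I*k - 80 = (k - 8)*(k - 2*I)*(k + 5*I)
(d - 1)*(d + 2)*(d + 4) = d^3 + 5*d^2 + 2*d - 8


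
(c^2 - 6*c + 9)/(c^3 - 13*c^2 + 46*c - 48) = (c - 3)/(c^2 - 10*c + 16)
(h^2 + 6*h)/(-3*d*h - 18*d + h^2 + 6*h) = -h/(3*d - h)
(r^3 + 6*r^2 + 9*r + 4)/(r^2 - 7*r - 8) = (r^2 + 5*r + 4)/(r - 8)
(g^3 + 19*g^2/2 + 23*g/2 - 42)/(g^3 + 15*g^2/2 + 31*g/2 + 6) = (2*g^2 + 11*g - 21)/(2*g^2 + 7*g + 3)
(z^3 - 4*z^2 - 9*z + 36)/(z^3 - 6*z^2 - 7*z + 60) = (z - 3)/(z - 5)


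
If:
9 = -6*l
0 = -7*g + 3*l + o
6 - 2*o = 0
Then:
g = -3/14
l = -3/2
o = 3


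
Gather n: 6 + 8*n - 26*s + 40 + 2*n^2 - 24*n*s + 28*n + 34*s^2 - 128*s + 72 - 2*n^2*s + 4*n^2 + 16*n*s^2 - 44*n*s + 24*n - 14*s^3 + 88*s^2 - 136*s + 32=n^2*(6 - 2*s) + n*(16*s^2 - 68*s + 60) - 14*s^3 + 122*s^2 - 290*s + 150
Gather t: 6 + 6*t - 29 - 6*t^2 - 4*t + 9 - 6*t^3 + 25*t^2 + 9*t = -6*t^3 + 19*t^2 + 11*t - 14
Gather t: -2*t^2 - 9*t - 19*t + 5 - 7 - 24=-2*t^2 - 28*t - 26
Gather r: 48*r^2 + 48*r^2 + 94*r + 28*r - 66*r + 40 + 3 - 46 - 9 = 96*r^2 + 56*r - 12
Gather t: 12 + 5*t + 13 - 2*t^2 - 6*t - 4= -2*t^2 - t + 21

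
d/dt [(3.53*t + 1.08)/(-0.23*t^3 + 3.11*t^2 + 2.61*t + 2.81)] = (1.6238*t^3 - 10.2331*t^2 - 6.7176*t + 7.1005)/(0.0529*t^6 - 1.4306*t^5 + 8.4715*t^4 + 14.9416*t^3 + 24.2903*t^2 + 14.6682*t + 7.8961)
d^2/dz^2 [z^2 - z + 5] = 2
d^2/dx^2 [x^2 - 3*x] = 2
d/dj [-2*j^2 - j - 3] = -4*j - 1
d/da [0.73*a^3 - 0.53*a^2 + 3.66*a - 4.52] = 2.19*a^2 - 1.06*a + 3.66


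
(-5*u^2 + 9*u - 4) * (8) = -40*u^2 + 72*u - 32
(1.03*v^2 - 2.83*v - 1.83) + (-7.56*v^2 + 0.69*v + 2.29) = -6.53*v^2 - 2.14*v + 0.46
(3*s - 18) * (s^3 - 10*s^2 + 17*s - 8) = 3*s^4 - 48*s^3 + 231*s^2 - 330*s + 144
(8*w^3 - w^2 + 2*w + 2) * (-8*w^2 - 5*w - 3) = -64*w^5 - 32*w^4 - 35*w^3 - 23*w^2 - 16*w - 6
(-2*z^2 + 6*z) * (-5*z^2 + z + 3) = 10*z^4 - 32*z^3 + 18*z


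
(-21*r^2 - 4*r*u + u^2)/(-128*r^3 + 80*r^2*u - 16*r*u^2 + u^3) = (21*r^2 + 4*r*u - u^2)/(128*r^3 - 80*r^2*u + 16*r*u^2 - u^3)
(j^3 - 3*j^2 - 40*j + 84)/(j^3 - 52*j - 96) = (j^2 - 9*j + 14)/(j^2 - 6*j - 16)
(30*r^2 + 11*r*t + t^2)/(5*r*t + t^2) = (6*r + t)/t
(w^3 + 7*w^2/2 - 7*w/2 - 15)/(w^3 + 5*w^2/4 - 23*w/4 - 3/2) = 2*(2*w + 5)/(4*w + 1)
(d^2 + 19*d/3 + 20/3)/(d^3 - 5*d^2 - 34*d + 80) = (d + 4/3)/(d^2 - 10*d + 16)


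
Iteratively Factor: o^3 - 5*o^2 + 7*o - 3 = (o - 1)*(o^2 - 4*o + 3) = (o - 1)^2*(o - 3)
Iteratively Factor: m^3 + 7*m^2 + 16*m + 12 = (m + 2)*(m^2 + 5*m + 6) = (m + 2)*(m + 3)*(m + 2)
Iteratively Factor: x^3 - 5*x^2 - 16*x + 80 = (x - 4)*(x^2 - x - 20) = (x - 5)*(x - 4)*(x + 4)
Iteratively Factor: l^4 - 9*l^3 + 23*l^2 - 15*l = (l - 3)*(l^3 - 6*l^2 + 5*l) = (l - 3)*(l - 1)*(l^2 - 5*l) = l*(l - 3)*(l - 1)*(l - 5)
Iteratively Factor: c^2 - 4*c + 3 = (c - 3)*(c - 1)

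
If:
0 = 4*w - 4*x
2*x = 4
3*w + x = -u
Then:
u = -8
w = 2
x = 2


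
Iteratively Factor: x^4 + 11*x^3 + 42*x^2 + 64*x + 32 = (x + 4)*(x^3 + 7*x^2 + 14*x + 8) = (x + 2)*(x + 4)*(x^2 + 5*x + 4) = (x + 1)*(x + 2)*(x + 4)*(x + 4)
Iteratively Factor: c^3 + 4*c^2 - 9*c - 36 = (c + 3)*(c^2 + c - 12) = (c - 3)*(c + 3)*(c + 4)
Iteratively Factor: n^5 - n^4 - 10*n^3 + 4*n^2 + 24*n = (n - 2)*(n^4 + n^3 - 8*n^2 - 12*n) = n*(n - 2)*(n^3 + n^2 - 8*n - 12) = n*(n - 2)*(n + 2)*(n^2 - n - 6) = n*(n - 3)*(n - 2)*(n + 2)*(n + 2)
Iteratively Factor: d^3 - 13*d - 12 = (d + 1)*(d^2 - d - 12) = (d - 4)*(d + 1)*(d + 3)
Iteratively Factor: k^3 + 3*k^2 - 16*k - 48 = (k - 4)*(k^2 + 7*k + 12) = (k - 4)*(k + 4)*(k + 3)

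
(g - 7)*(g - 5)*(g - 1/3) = g^3 - 37*g^2/3 + 39*g - 35/3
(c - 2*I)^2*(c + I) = c^3 - 3*I*c^2 - 4*I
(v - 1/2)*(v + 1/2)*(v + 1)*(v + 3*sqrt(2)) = v^4 + v^3 + 3*sqrt(2)*v^3 - v^2/4 + 3*sqrt(2)*v^2 - 3*sqrt(2)*v/4 - v/4 - 3*sqrt(2)/4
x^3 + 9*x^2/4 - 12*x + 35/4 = (x - 7/4)*(x - 1)*(x + 5)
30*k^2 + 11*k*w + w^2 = (5*k + w)*(6*k + w)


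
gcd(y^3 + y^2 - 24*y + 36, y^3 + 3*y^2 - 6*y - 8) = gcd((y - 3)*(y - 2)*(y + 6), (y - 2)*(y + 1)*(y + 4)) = y - 2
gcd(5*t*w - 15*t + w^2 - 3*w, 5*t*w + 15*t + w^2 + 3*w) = 5*t + w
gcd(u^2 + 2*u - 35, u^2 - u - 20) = u - 5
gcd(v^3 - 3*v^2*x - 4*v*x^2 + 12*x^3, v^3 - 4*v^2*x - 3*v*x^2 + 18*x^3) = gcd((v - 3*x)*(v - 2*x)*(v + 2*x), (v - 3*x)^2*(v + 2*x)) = -v^2 + v*x + 6*x^2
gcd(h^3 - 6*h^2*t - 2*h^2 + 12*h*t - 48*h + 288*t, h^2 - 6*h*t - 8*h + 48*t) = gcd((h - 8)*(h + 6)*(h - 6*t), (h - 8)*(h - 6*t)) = -h^2 + 6*h*t + 8*h - 48*t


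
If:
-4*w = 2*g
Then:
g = -2*w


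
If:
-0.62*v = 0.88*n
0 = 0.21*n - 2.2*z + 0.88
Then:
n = 10.4761904761905*z - 4.19047619047619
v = 5.94777265745008 - 14.8694316436252*z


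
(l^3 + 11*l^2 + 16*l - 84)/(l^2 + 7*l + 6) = (l^2 + 5*l - 14)/(l + 1)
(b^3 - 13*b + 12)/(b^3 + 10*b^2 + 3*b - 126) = (b^2 + 3*b - 4)/(b^2 + 13*b + 42)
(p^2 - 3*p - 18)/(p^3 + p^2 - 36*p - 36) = (p + 3)/(p^2 + 7*p + 6)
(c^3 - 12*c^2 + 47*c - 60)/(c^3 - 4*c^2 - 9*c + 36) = (c - 5)/(c + 3)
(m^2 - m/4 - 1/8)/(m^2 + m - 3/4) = (4*m + 1)/(2*(2*m + 3))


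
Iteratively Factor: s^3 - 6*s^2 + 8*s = (s - 4)*(s^2 - 2*s) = (s - 4)*(s - 2)*(s)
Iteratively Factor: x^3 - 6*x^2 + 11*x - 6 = (x - 2)*(x^2 - 4*x + 3) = (x - 3)*(x - 2)*(x - 1)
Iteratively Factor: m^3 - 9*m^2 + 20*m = (m - 4)*(m^2 - 5*m) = m*(m - 4)*(m - 5)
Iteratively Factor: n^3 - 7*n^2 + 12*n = (n)*(n^2 - 7*n + 12) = n*(n - 3)*(n - 4)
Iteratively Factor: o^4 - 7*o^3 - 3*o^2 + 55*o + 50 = (o + 1)*(o^3 - 8*o^2 + 5*o + 50) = (o - 5)*(o + 1)*(o^2 - 3*o - 10) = (o - 5)*(o + 1)*(o + 2)*(o - 5)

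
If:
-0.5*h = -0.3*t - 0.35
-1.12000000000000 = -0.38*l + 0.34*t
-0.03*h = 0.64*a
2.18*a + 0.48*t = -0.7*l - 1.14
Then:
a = 0.05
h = -1.10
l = 0.27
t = -3.00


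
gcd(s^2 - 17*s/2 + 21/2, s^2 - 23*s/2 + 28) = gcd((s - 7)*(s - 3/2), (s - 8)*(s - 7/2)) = 1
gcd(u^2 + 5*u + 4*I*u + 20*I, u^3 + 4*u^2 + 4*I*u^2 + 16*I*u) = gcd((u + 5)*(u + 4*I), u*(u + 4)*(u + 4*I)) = u + 4*I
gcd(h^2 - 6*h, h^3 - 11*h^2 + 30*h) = h^2 - 6*h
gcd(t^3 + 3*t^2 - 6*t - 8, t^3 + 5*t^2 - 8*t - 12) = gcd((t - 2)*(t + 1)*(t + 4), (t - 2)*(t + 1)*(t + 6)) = t^2 - t - 2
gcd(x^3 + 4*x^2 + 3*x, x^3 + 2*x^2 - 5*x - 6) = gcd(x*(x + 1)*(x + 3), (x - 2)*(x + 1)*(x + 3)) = x^2 + 4*x + 3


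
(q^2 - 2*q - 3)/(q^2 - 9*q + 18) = (q + 1)/(q - 6)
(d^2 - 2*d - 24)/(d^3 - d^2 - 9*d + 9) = (d^2 - 2*d - 24)/(d^3 - d^2 - 9*d + 9)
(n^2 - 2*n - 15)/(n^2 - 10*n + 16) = (n^2 - 2*n - 15)/(n^2 - 10*n + 16)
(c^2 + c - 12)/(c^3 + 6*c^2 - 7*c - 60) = 1/(c + 5)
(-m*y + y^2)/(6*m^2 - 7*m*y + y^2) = y/(-6*m + y)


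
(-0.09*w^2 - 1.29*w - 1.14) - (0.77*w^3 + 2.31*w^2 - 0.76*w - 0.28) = -0.77*w^3 - 2.4*w^2 - 0.53*w - 0.86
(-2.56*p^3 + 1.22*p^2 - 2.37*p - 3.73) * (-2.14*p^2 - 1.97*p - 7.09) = 5.4784*p^5 + 2.4324*p^4 + 20.8188*p^3 + 4.0013*p^2 + 24.1514*p + 26.4457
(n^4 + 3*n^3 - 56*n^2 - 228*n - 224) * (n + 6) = n^5 + 9*n^4 - 38*n^3 - 564*n^2 - 1592*n - 1344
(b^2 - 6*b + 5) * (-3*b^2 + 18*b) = -3*b^4 + 36*b^3 - 123*b^2 + 90*b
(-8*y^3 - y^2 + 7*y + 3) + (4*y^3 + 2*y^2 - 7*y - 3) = -4*y^3 + y^2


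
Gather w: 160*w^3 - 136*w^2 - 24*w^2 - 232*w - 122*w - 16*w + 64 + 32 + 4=160*w^3 - 160*w^2 - 370*w + 100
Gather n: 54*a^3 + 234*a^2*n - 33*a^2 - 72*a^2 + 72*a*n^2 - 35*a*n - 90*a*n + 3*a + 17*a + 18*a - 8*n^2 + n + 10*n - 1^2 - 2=54*a^3 - 105*a^2 + 38*a + n^2*(72*a - 8) + n*(234*a^2 - 125*a + 11) - 3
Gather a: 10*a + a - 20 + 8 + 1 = 11*a - 11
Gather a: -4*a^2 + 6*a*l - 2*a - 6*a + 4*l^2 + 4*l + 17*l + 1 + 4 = -4*a^2 + a*(6*l - 8) + 4*l^2 + 21*l + 5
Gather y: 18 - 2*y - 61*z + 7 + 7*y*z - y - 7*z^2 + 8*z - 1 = y*(7*z - 3) - 7*z^2 - 53*z + 24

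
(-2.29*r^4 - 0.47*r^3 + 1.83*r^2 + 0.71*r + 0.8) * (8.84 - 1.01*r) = 2.3129*r^5 - 19.7689*r^4 - 6.0031*r^3 + 15.4601*r^2 + 5.4684*r + 7.072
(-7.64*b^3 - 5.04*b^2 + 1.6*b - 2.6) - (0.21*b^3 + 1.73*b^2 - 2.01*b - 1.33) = -7.85*b^3 - 6.77*b^2 + 3.61*b - 1.27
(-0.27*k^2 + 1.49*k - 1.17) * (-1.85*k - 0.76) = 0.4995*k^3 - 2.5513*k^2 + 1.0321*k + 0.8892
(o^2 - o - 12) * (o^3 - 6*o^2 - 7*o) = o^5 - 7*o^4 - 13*o^3 + 79*o^2 + 84*o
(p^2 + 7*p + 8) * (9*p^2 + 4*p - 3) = 9*p^4 + 67*p^3 + 97*p^2 + 11*p - 24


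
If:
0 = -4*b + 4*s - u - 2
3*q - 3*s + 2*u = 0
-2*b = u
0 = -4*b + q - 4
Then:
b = -21/13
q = -32/13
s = -4/13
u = 42/13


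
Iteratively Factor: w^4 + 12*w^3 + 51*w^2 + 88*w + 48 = (w + 4)*(w^3 + 8*w^2 + 19*w + 12) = (w + 1)*(w + 4)*(w^2 + 7*w + 12) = (w + 1)*(w + 4)^2*(w + 3)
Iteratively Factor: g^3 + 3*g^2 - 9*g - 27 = (g + 3)*(g^2 - 9) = (g + 3)^2*(g - 3)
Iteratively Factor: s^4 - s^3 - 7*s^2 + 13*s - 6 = (s + 3)*(s^3 - 4*s^2 + 5*s - 2) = (s - 1)*(s + 3)*(s^2 - 3*s + 2) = (s - 2)*(s - 1)*(s + 3)*(s - 1)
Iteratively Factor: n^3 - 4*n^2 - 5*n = (n)*(n^2 - 4*n - 5) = n*(n + 1)*(n - 5)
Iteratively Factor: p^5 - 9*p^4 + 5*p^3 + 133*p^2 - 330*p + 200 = (p - 5)*(p^4 - 4*p^3 - 15*p^2 + 58*p - 40) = (p - 5)*(p - 1)*(p^3 - 3*p^2 - 18*p + 40) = (p - 5)^2*(p - 1)*(p^2 + 2*p - 8) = (p - 5)^2*(p - 1)*(p + 4)*(p - 2)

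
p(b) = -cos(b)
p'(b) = sin(b)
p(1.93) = 0.35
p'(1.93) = 0.94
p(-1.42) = -0.15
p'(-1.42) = -0.99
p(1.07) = -0.48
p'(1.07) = 0.88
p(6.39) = -0.99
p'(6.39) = 0.11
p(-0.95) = -0.58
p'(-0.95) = -0.81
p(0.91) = -0.61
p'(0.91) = 0.79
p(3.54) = 0.92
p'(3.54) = -0.39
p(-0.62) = -0.81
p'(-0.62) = -0.58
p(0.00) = -1.00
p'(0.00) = 0.00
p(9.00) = 0.91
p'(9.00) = 0.41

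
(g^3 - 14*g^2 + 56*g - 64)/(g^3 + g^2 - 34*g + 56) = (g - 8)/(g + 7)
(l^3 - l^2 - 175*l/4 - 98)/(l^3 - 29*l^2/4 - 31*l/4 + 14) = (4*l^2 + 28*l + 49)/(4*l^2 + 3*l - 7)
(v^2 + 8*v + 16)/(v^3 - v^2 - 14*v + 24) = (v + 4)/(v^2 - 5*v + 6)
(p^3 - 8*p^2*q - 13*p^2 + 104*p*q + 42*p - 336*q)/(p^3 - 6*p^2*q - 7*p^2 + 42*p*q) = (p^2 - 8*p*q - 6*p + 48*q)/(p*(p - 6*q))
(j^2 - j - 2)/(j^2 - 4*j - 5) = (j - 2)/(j - 5)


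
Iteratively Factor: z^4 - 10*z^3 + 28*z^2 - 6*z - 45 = (z - 3)*(z^3 - 7*z^2 + 7*z + 15) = (z - 3)*(z + 1)*(z^2 - 8*z + 15) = (z - 3)^2*(z + 1)*(z - 5)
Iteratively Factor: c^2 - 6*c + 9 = (c - 3)*(c - 3)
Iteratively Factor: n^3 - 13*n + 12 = (n - 3)*(n^2 + 3*n - 4) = (n - 3)*(n + 4)*(n - 1)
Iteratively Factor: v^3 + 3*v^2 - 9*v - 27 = (v - 3)*(v^2 + 6*v + 9) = (v - 3)*(v + 3)*(v + 3)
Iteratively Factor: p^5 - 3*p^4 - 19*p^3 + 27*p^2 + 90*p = (p)*(p^4 - 3*p^3 - 19*p^2 + 27*p + 90) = p*(p + 2)*(p^3 - 5*p^2 - 9*p + 45) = p*(p - 3)*(p + 2)*(p^2 - 2*p - 15) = p*(p - 5)*(p - 3)*(p + 2)*(p + 3)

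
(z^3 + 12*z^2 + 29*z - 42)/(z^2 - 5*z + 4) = (z^2 + 13*z + 42)/(z - 4)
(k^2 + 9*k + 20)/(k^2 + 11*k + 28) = (k + 5)/(k + 7)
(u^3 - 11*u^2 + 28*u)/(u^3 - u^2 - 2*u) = (-u^2 + 11*u - 28)/(-u^2 + u + 2)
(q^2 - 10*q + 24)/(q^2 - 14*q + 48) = (q - 4)/(q - 8)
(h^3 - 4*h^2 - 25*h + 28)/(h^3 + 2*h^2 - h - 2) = (h^2 - 3*h - 28)/(h^2 + 3*h + 2)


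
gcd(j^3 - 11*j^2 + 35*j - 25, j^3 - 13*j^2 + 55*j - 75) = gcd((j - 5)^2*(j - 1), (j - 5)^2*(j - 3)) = j^2 - 10*j + 25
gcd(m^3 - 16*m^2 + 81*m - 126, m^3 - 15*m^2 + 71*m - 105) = m^2 - 10*m + 21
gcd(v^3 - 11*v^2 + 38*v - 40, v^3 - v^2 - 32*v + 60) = v^2 - 7*v + 10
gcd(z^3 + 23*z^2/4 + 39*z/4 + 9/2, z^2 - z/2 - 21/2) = z + 3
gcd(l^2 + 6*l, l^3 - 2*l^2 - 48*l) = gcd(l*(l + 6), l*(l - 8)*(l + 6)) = l^2 + 6*l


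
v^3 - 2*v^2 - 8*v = v*(v - 4)*(v + 2)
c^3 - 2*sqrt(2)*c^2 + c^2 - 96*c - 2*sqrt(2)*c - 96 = (c + 1)*(c - 8*sqrt(2))*(c + 6*sqrt(2))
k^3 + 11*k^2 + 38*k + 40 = (k + 2)*(k + 4)*(k + 5)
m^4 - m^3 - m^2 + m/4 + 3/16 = (m - 3/2)*(m - 1/2)*(m + 1/2)^2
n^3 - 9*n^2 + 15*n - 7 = (n - 7)*(n - 1)^2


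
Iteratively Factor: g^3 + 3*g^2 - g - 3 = (g - 1)*(g^2 + 4*g + 3) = (g - 1)*(g + 3)*(g + 1)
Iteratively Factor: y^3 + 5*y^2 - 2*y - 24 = (y + 3)*(y^2 + 2*y - 8) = (y - 2)*(y + 3)*(y + 4)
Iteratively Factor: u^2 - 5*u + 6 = (u - 3)*(u - 2)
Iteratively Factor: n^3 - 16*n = (n - 4)*(n^2 + 4*n) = (n - 4)*(n + 4)*(n)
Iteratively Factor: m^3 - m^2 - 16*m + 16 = (m - 4)*(m^2 + 3*m - 4) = (m - 4)*(m + 4)*(m - 1)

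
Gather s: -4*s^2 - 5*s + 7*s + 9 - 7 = -4*s^2 + 2*s + 2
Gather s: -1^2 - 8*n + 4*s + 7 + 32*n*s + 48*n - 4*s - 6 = 32*n*s + 40*n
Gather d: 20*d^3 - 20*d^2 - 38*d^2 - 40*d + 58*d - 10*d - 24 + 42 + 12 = 20*d^3 - 58*d^2 + 8*d + 30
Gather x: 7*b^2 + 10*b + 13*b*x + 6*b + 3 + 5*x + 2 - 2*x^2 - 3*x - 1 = 7*b^2 + 16*b - 2*x^2 + x*(13*b + 2) + 4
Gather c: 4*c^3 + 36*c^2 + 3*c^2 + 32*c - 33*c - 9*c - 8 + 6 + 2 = 4*c^3 + 39*c^2 - 10*c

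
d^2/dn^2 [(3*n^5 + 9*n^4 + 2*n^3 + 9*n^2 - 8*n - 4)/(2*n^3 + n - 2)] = 2*(12*n^9 + 18*n^7 - 6*n^6 + 18*n^5 - 165*n^4 + 246*n^3 - 12*n^2 - 24*n + 16)/(8*n^9 + 12*n^7 - 24*n^6 + 6*n^5 - 24*n^4 + 25*n^3 - 6*n^2 + 12*n - 8)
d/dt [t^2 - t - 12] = 2*t - 1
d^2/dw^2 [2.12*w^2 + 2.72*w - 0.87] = 4.24000000000000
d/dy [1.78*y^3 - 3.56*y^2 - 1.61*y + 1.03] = 5.34*y^2 - 7.12*y - 1.61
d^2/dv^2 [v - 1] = 0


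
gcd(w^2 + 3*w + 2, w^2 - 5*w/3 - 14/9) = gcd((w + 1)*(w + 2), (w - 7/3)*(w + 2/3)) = 1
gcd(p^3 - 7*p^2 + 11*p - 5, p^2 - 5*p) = p - 5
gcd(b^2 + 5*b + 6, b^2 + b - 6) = b + 3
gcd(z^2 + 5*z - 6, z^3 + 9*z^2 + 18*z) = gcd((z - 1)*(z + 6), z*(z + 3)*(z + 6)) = z + 6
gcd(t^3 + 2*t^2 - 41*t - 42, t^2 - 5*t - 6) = t^2 - 5*t - 6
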